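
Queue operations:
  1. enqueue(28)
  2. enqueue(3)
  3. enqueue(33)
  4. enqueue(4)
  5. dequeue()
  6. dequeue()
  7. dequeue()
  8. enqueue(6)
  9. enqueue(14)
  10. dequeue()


enqueue(28) -> [28]
enqueue(3) -> [28, 3]
enqueue(33) -> [28, 3, 33]
enqueue(4) -> [28, 3, 33, 4]
dequeue()->28, [3, 33, 4]
dequeue()->3, [33, 4]
dequeue()->33, [4]
enqueue(6) -> [4, 6]
enqueue(14) -> [4, 6, 14]
dequeue()->4, [6, 14]

Final queue: [6, 14]


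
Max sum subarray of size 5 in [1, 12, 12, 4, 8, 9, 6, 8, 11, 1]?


[0:5]: 37
[1:6]: 45
[2:7]: 39
[3:8]: 35
[4:9]: 42
[5:10]: 35

Max: 45 at [1:6]


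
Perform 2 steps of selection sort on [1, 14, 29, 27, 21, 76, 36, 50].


Initial: [1, 14, 29, 27, 21, 76, 36, 50]
Step 1: min=1 at 0
  Swap: [1, 14, 29, 27, 21, 76, 36, 50]
Step 2: min=14 at 1
  Swap: [1, 14, 29, 27, 21, 76, 36, 50]

After 2 steps: [1, 14, 29, 27, 21, 76, 36, 50]


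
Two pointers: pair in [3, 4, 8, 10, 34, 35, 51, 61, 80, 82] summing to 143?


lo=0(3)+hi=9(82)=85
lo=1(4)+hi=9(82)=86
lo=2(8)+hi=9(82)=90
lo=3(10)+hi=9(82)=92
lo=4(34)+hi=9(82)=116
lo=5(35)+hi=9(82)=117
lo=6(51)+hi=9(82)=133
lo=7(61)+hi=9(82)=143

Yes: 61+82=143


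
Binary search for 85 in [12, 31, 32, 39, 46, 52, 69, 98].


Step 1: lo=0, hi=7, mid=3, val=39
Step 2: lo=4, hi=7, mid=5, val=52
Step 3: lo=6, hi=7, mid=6, val=69
Step 4: lo=7, hi=7, mid=7, val=98

Not found


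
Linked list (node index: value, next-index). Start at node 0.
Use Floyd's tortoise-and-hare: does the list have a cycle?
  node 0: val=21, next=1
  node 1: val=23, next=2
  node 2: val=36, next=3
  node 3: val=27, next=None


Floyd's tortoise (slow, +1) and hare (fast, +2):
  init: slow=0, fast=0
  step 1: slow=1, fast=2
  step 2: fast 2->3->None, no cycle

Cycle: no


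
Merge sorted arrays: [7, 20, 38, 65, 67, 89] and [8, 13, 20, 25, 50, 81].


Take 7 from A
Take 8 from B
Take 13 from B
Take 20 from A
Take 20 from B
Take 25 from B
Take 38 from A
Take 50 from B
Take 65 from A
Take 67 from A
Take 81 from B

Merged: [7, 8, 13, 20, 20, 25, 38, 50, 65, 67, 81, 89]


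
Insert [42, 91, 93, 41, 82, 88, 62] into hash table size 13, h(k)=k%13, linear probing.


Insert 42: h=3 -> slot 3
Insert 91: h=0 -> slot 0
Insert 93: h=2 -> slot 2
Insert 41: h=2, 2 probes -> slot 4
Insert 82: h=4, 1 probes -> slot 5
Insert 88: h=10 -> slot 10
Insert 62: h=10, 1 probes -> slot 11

Table: [91, None, 93, 42, 41, 82, None, None, None, None, 88, 62, None]


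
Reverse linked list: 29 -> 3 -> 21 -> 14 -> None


Step 1: curr=29, set curr.next=prev(None) | reversed so far: 29
Step 2: curr=3, set curr.next=prev(29) | reversed so far: 3 -> 29
Step 3: curr=21, set curr.next=prev(3) | reversed so far: 21 -> 3 -> 29
Step 4: curr=14, set curr.next=prev(21) | reversed so far: 14 -> 21 -> 3 -> 29

14 -> 21 -> 3 -> 29 -> None


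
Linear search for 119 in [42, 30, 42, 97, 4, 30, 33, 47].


i=0: 42!=119
i=1: 30!=119
i=2: 42!=119
i=3: 97!=119
i=4: 4!=119
i=5: 30!=119
i=6: 33!=119
i=7: 47!=119

Not found, 8 comps


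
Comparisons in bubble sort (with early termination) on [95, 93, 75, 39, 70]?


Algorithm: bubble sort (with early termination)
Input: [95, 93, 75, 39, 70]
Sorted: [39, 70, 75, 93, 95]

10


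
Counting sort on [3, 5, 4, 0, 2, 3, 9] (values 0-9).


Input: [3, 5, 4, 0, 2, 3, 9]
Counts: [1, 0, 1, 2, 1, 1, 0, 0, 0, 1]

Sorted: [0, 2, 3, 3, 4, 5, 9]


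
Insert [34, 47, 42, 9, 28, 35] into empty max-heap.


Insert 34: [34]
Insert 47: [47, 34]
Insert 42: [47, 34, 42]
Insert 9: [47, 34, 42, 9]
Insert 28: [47, 34, 42, 9, 28]
Insert 35: [47, 34, 42, 9, 28, 35]

Final heap: [47, 34, 42, 9, 28, 35]


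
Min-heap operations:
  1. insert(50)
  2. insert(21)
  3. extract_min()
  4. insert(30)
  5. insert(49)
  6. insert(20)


insert(50) -> [50]
insert(21) -> [21, 50]
extract_min()->21, [50]
insert(30) -> [30, 50]
insert(49) -> [30, 50, 49]
insert(20) -> [20, 30, 49, 50]

Final heap: [20, 30, 49, 50]


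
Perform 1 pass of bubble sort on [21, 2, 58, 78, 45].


Initial: [21, 2, 58, 78, 45]
Pass 1: [2, 21, 58, 45, 78] (2 swaps)

After 1 pass: [2, 21, 58, 45, 78]


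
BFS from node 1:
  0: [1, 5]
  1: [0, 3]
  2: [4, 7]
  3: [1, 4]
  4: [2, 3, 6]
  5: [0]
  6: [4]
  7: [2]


Visit 1, enqueue [0, 3]
Visit 0, enqueue [5]
Visit 3, enqueue [4]
Visit 5, enqueue []
Visit 4, enqueue [2, 6]
Visit 2, enqueue [7]
Visit 6, enqueue []
Visit 7, enqueue []

BFS order: [1, 0, 3, 5, 4, 2, 6, 7]


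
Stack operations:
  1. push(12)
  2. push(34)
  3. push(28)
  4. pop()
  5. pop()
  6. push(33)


push(12) -> [12]
push(34) -> [12, 34]
push(28) -> [12, 34, 28]
pop()->28, [12, 34]
pop()->34, [12]
push(33) -> [12, 33]

Final stack: [12, 33]


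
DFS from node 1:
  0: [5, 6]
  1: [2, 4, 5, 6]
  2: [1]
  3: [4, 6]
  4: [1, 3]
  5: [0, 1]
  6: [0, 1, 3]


Visit 1, push [6, 5, 4, 2]
Visit 2, push []
Visit 4, push [3]
Visit 3, push [6]
Visit 6, push [0]
Visit 0, push [5]
Visit 5, push []

DFS order: [1, 2, 4, 3, 6, 0, 5]


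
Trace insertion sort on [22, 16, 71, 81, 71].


Initial: [22, 16, 71, 81, 71]
Insert 16: [16, 22, 71, 81, 71]
Insert 71: [16, 22, 71, 81, 71]
Insert 81: [16, 22, 71, 81, 71]
Insert 71: [16, 22, 71, 71, 81]

Sorted: [16, 22, 71, 71, 81]


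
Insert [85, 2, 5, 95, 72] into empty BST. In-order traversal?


Insert 85: root
Insert 2: L from 85
Insert 5: L from 85 -> R from 2
Insert 95: R from 85
Insert 72: L from 85 -> R from 2 -> R from 5

In-order: [2, 5, 72, 85, 95]


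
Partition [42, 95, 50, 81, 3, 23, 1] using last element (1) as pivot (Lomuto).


Pivot: 1
Place pivot at 0: [1, 95, 50, 81, 3, 23, 42]

Partitioned: [1, 95, 50, 81, 3, 23, 42]


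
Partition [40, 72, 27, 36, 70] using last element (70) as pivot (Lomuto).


Pivot: 70
  40 <= 70: advance i (no swap)
  27 <= 70: swap -> [40, 27, 72, 36, 70]
  36 <= 70: swap -> [40, 27, 36, 72, 70]
Place pivot at 3: [40, 27, 36, 70, 72]

Partitioned: [40, 27, 36, 70, 72]


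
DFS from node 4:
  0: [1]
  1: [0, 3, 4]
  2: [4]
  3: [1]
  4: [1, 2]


Visit 4, push [2, 1]
Visit 1, push [3, 0]
Visit 0, push []
Visit 3, push []
Visit 2, push []

DFS order: [4, 1, 0, 3, 2]


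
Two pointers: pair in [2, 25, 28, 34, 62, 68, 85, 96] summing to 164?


lo=0(2)+hi=7(96)=98
lo=1(25)+hi=7(96)=121
lo=2(28)+hi=7(96)=124
lo=3(34)+hi=7(96)=130
lo=4(62)+hi=7(96)=158
lo=5(68)+hi=7(96)=164

Yes: 68+96=164


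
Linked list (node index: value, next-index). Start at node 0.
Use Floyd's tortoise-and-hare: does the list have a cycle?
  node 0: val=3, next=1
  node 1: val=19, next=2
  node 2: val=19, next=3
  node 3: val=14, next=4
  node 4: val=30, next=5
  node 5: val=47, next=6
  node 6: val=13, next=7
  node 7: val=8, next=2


Floyd's tortoise (slow, +1) and hare (fast, +2):
  init: slow=0, fast=0
  step 1: slow=1, fast=2
  step 2: slow=2, fast=4
  step 3: slow=3, fast=6
  step 4: slow=4, fast=2
  step 5: slow=5, fast=4
  step 6: slow=6, fast=6
  slow == fast at node 6: cycle detected

Cycle: yes


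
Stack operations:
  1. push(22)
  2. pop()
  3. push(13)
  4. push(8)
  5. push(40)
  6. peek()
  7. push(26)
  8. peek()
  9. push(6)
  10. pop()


push(22) -> [22]
pop()->22, []
push(13) -> [13]
push(8) -> [13, 8]
push(40) -> [13, 8, 40]
peek()->40
push(26) -> [13, 8, 40, 26]
peek()->26
push(6) -> [13, 8, 40, 26, 6]
pop()->6, [13, 8, 40, 26]

Final stack: [13, 8, 40, 26]


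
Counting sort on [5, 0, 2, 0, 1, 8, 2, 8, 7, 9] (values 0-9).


Input: [5, 0, 2, 0, 1, 8, 2, 8, 7, 9]
Counts: [2, 1, 2, 0, 0, 1, 0, 1, 2, 1]

Sorted: [0, 0, 1, 2, 2, 5, 7, 8, 8, 9]


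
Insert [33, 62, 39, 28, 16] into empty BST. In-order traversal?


Insert 33: root
Insert 62: R from 33
Insert 39: R from 33 -> L from 62
Insert 28: L from 33
Insert 16: L from 33 -> L from 28

In-order: [16, 28, 33, 39, 62]


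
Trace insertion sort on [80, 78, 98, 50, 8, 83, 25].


Initial: [80, 78, 98, 50, 8, 83, 25]
Insert 78: [78, 80, 98, 50, 8, 83, 25]
Insert 98: [78, 80, 98, 50, 8, 83, 25]
Insert 50: [50, 78, 80, 98, 8, 83, 25]
Insert 8: [8, 50, 78, 80, 98, 83, 25]
Insert 83: [8, 50, 78, 80, 83, 98, 25]
Insert 25: [8, 25, 50, 78, 80, 83, 98]

Sorted: [8, 25, 50, 78, 80, 83, 98]


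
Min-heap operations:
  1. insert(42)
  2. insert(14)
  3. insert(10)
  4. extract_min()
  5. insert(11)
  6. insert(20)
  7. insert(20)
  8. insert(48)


insert(42) -> [42]
insert(14) -> [14, 42]
insert(10) -> [10, 42, 14]
extract_min()->10, [14, 42]
insert(11) -> [11, 42, 14]
insert(20) -> [11, 20, 14, 42]
insert(20) -> [11, 20, 14, 42, 20]
insert(48) -> [11, 20, 14, 42, 20, 48]

Final heap: [11, 20, 14, 42, 20, 48]


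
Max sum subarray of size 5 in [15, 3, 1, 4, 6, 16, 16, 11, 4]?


[0:5]: 29
[1:6]: 30
[2:7]: 43
[3:8]: 53
[4:9]: 53

Max: 53 at [3:8]


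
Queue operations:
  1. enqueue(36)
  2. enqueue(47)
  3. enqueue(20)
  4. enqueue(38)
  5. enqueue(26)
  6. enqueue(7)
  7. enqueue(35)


enqueue(36) -> [36]
enqueue(47) -> [36, 47]
enqueue(20) -> [36, 47, 20]
enqueue(38) -> [36, 47, 20, 38]
enqueue(26) -> [36, 47, 20, 38, 26]
enqueue(7) -> [36, 47, 20, 38, 26, 7]
enqueue(35) -> [36, 47, 20, 38, 26, 7, 35]

Final queue: [36, 47, 20, 38, 26, 7, 35]


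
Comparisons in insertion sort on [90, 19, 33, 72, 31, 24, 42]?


Algorithm: insertion sort
Input: [90, 19, 33, 72, 31, 24, 42]
Sorted: [19, 24, 31, 33, 42, 72, 90]

17


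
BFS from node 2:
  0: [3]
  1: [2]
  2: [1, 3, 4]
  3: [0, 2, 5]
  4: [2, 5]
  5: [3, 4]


Visit 2, enqueue [1, 3, 4]
Visit 1, enqueue []
Visit 3, enqueue [0, 5]
Visit 4, enqueue []
Visit 0, enqueue []
Visit 5, enqueue []

BFS order: [2, 1, 3, 4, 0, 5]


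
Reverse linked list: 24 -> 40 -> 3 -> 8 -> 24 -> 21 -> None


Step 1: curr=24, set curr.next=prev(None) | reversed so far: 24
Step 2: curr=40, set curr.next=prev(24) | reversed so far: 40 -> 24
Step 3: curr=3, set curr.next=prev(40) | reversed so far: 3 -> 40 -> 24
Step 4: curr=8, set curr.next=prev(3) | reversed so far: 8 -> 3 -> 40 -> 24
Step 5: curr=24, set curr.next=prev(8) | reversed so far: 24 -> 8 -> 3 -> 40 -> 24
Step 6: curr=21, set curr.next=prev(24) | reversed so far: 21 -> 24 -> 8 -> 3 -> 40 -> 24

21 -> 24 -> 8 -> 3 -> 40 -> 24 -> None


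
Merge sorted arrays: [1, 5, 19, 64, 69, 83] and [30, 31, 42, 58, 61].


Take 1 from A
Take 5 from A
Take 19 from A
Take 30 from B
Take 31 from B
Take 42 from B
Take 58 from B
Take 61 from B

Merged: [1, 5, 19, 30, 31, 42, 58, 61, 64, 69, 83]


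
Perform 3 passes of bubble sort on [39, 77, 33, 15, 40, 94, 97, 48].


Initial: [39, 77, 33, 15, 40, 94, 97, 48]
Pass 1: [39, 33, 15, 40, 77, 94, 48, 97] (4 swaps)
Pass 2: [33, 15, 39, 40, 77, 48, 94, 97] (3 swaps)
Pass 3: [15, 33, 39, 40, 48, 77, 94, 97] (2 swaps)

After 3 passes: [15, 33, 39, 40, 48, 77, 94, 97]


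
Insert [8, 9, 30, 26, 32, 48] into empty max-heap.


Insert 8: [8]
Insert 9: [9, 8]
Insert 30: [30, 8, 9]
Insert 26: [30, 26, 9, 8]
Insert 32: [32, 30, 9, 8, 26]
Insert 48: [48, 30, 32, 8, 26, 9]

Final heap: [48, 30, 32, 8, 26, 9]


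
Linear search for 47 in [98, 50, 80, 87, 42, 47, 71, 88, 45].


i=0: 98!=47
i=1: 50!=47
i=2: 80!=47
i=3: 87!=47
i=4: 42!=47
i=5: 47==47 found!

Found at 5, 6 comps


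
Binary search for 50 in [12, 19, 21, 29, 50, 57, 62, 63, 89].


Step 1: lo=0, hi=8, mid=4, val=50

Found at index 4


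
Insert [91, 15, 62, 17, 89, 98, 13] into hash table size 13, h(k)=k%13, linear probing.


Insert 91: h=0 -> slot 0
Insert 15: h=2 -> slot 2
Insert 62: h=10 -> slot 10
Insert 17: h=4 -> slot 4
Insert 89: h=11 -> slot 11
Insert 98: h=7 -> slot 7
Insert 13: h=0, 1 probes -> slot 1

Table: [91, 13, 15, None, 17, None, None, 98, None, None, 62, 89, None]


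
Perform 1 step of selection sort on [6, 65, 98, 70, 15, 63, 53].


Initial: [6, 65, 98, 70, 15, 63, 53]
Step 1: min=6 at 0
  Swap: [6, 65, 98, 70, 15, 63, 53]

After 1 step: [6, 65, 98, 70, 15, 63, 53]


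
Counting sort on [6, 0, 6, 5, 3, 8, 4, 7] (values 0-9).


Input: [6, 0, 6, 5, 3, 8, 4, 7]
Counts: [1, 0, 0, 1, 1, 1, 2, 1, 1, 0]

Sorted: [0, 3, 4, 5, 6, 6, 7, 8]


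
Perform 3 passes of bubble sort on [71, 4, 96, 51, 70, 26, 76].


Initial: [71, 4, 96, 51, 70, 26, 76]
Pass 1: [4, 71, 51, 70, 26, 76, 96] (5 swaps)
Pass 2: [4, 51, 70, 26, 71, 76, 96] (3 swaps)
Pass 3: [4, 51, 26, 70, 71, 76, 96] (1 swaps)

After 3 passes: [4, 51, 26, 70, 71, 76, 96]


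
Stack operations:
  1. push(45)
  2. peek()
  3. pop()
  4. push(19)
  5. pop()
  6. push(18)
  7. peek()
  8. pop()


push(45) -> [45]
peek()->45
pop()->45, []
push(19) -> [19]
pop()->19, []
push(18) -> [18]
peek()->18
pop()->18, []

Final stack: []


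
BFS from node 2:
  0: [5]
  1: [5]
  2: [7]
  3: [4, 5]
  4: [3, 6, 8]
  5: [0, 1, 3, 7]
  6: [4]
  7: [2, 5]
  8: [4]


Visit 2, enqueue [7]
Visit 7, enqueue [5]
Visit 5, enqueue [0, 1, 3]
Visit 0, enqueue []
Visit 1, enqueue []
Visit 3, enqueue [4]
Visit 4, enqueue [6, 8]
Visit 6, enqueue []
Visit 8, enqueue []

BFS order: [2, 7, 5, 0, 1, 3, 4, 6, 8]


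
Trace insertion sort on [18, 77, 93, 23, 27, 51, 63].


Initial: [18, 77, 93, 23, 27, 51, 63]
Insert 77: [18, 77, 93, 23, 27, 51, 63]
Insert 93: [18, 77, 93, 23, 27, 51, 63]
Insert 23: [18, 23, 77, 93, 27, 51, 63]
Insert 27: [18, 23, 27, 77, 93, 51, 63]
Insert 51: [18, 23, 27, 51, 77, 93, 63]
Insert 63: [18, 23, 27, 51, 63, 77, 93]

Sorted: [18, 23, 27, 51, 63, 77, 93]


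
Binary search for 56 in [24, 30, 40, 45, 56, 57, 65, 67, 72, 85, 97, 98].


Step 1: lo=0, hi=11, mid=5, val=57
Step 2: lo=0, hi=4, mid=2, val=40
Step 3: lo=3, hi=4, mid=3, val=45
Step 4: lo=4, hi=4, mid=4, val=56

Found at index 4


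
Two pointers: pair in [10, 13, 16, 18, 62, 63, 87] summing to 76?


lo=0(10)+hi=6(87)=97
lo=0(10)+hi=5(63)=73
lo=1(13)+hi=5(63)=76

Yes: 13+63=76


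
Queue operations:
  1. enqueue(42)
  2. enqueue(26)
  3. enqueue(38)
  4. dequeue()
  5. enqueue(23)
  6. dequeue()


enqueue(42) -> [42]
enqueue(26) -> [42, 26]
enqueue(38) -> [42, 26, 38]
dequeue()->42, [26, 38]
enqueue(23) -> [26, 38, 23]
dequeue()->26, [38, 23]

Final queue: [38, 23]


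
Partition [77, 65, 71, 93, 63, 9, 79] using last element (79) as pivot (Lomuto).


Pivot: 79
  77 <= 79: advance i (no swap)
  65 <= 79: advance i (no swap)
  71 <= 79: advance i (no swap)
  63 <= 79: swap -> [77, 65, 71, 63, 93, 9, 79]
  9 <= 79: swap -> [77, 65, 71, 63, 9, 93, 79]
Place pivot at 5: [77, 65, 71, 63, 9, 79, 93]

Partitioned: [77, 65, 71, 63, 9, 79, 93]


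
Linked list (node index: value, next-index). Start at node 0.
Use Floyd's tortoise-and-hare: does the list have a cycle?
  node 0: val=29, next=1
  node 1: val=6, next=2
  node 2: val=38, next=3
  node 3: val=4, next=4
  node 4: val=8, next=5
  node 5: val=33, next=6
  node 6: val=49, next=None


Floyd's tortoise (slow, +1) and hare (fast, +2):
  init: slow=0, fast=0
  step 1: slow=1, fast=2
  step 2: slow=2, fast=4
  step 3: slow=3, fast=6
  step 4: fast -> None, no cycle

Cycle: no


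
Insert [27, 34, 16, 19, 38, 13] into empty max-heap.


Insert 27: [27]
Insert 34: [34, 27]
Insert 16: [34, 27, 16]
Insert 19: [34, 27, 16, 19]
Insert 38: [38, 34, 16, 19, 27]
Insert 13: [38, 34, 16, 19, 27, 13]

Final heap: [38, 34, 16, 19, 27, 13]


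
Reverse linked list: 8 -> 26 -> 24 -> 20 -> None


Step 1: curr=8, set curr.next=prev(None) | reversed so far: 8
Step 2: curr=26, set curr.next=prev(8) | reversed so far: 26 -> 8
Step 3: curr=24, set curr.next=prev(26) | reversed so far: 24 -> 26 -> 8
Step 4: curr=20, set curr.next=prev(24) | reversed so far: 20 -> 24 -> 26 -> 8

20 -> 24 -> 26 -> 8 -> None


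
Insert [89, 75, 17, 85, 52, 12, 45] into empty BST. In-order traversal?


Insert 89: root
Insert 75: L from 89
Insert 17: L from 89 -> L from 75
Insert 85: L from 89 -> R from 75
Insert 52: L from 89 -> L from 75 -> R from 17
Insert 12: L from 89 -> L from 75 -> L from 17
Insert 45: L from 89 -> L from 75 -> R from 17 -> L from 52

In-order: [12, 17, 45, 52, 75, 85, 89]


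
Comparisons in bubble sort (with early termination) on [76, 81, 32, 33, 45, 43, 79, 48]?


Algorithm: bubble sort (with early termination)
Input: [76, 81, 32, 33, 45, 43, 79, 48]
Sorted: [32, 33, 43, 45, 48, 76, 79, 81]

22


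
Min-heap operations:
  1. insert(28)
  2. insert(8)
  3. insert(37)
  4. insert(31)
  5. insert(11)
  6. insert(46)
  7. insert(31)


insert(28) -> [28]
insert(8) -> [8, 28]
insert(37) -> [8, 28, 37]
insert(31) -> [8, 28, 37, 31]
insert(11) -> [8, 11, 37, 31, 28]
insert(46) -> [8, 11, 37, 31, 28, 46]
insert(31) -> [8, 11, 31, 31, 28, 46, 37]

Final heap: [8, 11, 31, 31, 28, 46, 37]


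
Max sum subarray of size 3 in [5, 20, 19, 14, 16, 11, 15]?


[0:3]: 44
[1:4]: 53
[2:5]: 49
[3:6]: 41
[4:7]: 42

Max: 53 at [1:4]


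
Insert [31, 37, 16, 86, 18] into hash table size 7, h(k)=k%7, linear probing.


Insert 31: h=3 -> slot 3
Insert 37: h=2 -> slot 2
Insert 16: h=2, 2 probes -> slot 4
Insert 86: h=2, 3 probes -> slot 5
Insert 18: h=4, 2 probes -> slot 6

Table: [None, None, 37, 31, 16, 86, 18]


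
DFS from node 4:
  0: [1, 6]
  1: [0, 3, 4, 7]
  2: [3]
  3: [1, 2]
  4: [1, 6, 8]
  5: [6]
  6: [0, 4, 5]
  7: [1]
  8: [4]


Visit 4, push [8, 6, 1]
Visit 1, push [7, 3, 0]
Visit 0, push [6]
Visit 6, push [5]
Visit 5, push []
Visit 3, push [2]
Visit 2, push []
Visit 7, push []
Visit 8, push []

DFS order: [4, 1, 0, 6, 5, 3, 2, 7, 8]


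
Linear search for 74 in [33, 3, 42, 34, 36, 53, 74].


i=0: 33!=74
i=1: 3!=74
i=2: 42!=74
i=3: 34!=74
i=4: 36!=74
i=5: 53!=74
i=6: 74==74 found!

Found at 6, 7 comps


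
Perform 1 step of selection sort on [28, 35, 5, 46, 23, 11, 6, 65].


Initial: [28, 35, 5, 46, 23, 11, 6, 65]
Step 1: min=5 at 2
  Swap: [5, 35, 28, 46, 23, 11, 6, 65]

After 1 step: [5, 35, 28, 46, 23, 11, 6, 65]


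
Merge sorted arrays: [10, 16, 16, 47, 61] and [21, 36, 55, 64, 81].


Take 10 from A
Take 16 from A
Take 16 from A
Take 21 from B
Take 36 from B
Take 47 from A
Take 55 from B
Take 61 from A

Merged: [10, 16, 16, 21, 36, 47, 55, 61, 64, 81]


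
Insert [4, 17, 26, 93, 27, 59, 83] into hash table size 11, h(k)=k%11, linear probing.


Insert 4: h=4 -> slot 4
Insert 17: h=6 -> slot 6
Insert 26: h=4, 1 probes -> slot 5
Insert 93: h=5, 2 probes -> slot 7
Insert 27: h=5, 3 probes -> slot 8
Insert 59: h=4, 5 probes -> slot 9
Insert 83: h=6, 4 probes -> slot 10

Table: [None, None, None, None, 4, 26, 17, 93, 27, 59, 83]


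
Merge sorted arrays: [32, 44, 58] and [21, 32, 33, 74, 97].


Take 21 from B
Take 32 from A
Take 32 from B
Take 33 from B
Take 44 from A
Take 58 from A

Merged: [21, 32, 32, 33, 44, 58, 74, 97]


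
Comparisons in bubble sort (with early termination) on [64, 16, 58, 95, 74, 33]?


Algorithm: bubble sort (with early termination)
Input: [64, 16, 58, 95, 74, 33]
Sorted: [16, 33, 58, 64, 74, 95]

15


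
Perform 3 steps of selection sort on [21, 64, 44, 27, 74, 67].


Initial: [21, 64, 44, 27, 74, 67]
Step 1: min=21 at 0
  Swap: [21, 64, 44, 27, 74, 67]
Step 2: min=27 at 3
  Swap: [21, 27, 44, 64, 74, 67]
Step 3: min=44 at 2
  Swap: [21, 27, 44, 64, 74, 67]

After 3 steps: [21, 27, 44, 64, 74, 67]


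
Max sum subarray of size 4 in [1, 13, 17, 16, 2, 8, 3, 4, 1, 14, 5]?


[0:4]: 47
[1:5]: 48
[2:6]: 43
[3:7]: 29
[4:8]: 17
[5:9]: 16
[6:10]: 22
[7:11]: 24

Max: 48 at [1:5]


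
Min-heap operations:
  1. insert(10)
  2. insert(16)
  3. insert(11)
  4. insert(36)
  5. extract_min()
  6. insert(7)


insert(10) -> [10]
insert(16) -> [10, 16]
insert(11) -> [10, 16, 11]
insert(36) -> [10, 16, 11, 36]
extract_min()->10, [11, 16, 36]
insert(7) -> [7, 11, 36, 16]

Final heap: [7, 11, 36, 16]


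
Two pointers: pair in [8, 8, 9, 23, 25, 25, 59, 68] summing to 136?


lo=0(8)+hi=7(68)=76
lo=1(8)+hi=7(68)=76
lo=2(9)+hi=7(68)=77
lo=3(23)+hi=7(68)=91
lo=4(25)+hi=7(68)=93
lo=5(25)+hi=7(68)=93
lo=6(59)+hi=7(68)=127

No pair found


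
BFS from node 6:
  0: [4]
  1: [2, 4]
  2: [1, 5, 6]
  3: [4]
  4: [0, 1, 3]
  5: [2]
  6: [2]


Visit 6, enqueue [2]
Visit 2, enqueue [1, 5]
Visit 1, enqueue [4]
Visit 5, enqueue []
Visit 4, enqueue [0, 3]
Visit 0, enqueue []
Visit 3, enqueue []

BFS order: [6, 2, 1, 5, 4, 0, 3]


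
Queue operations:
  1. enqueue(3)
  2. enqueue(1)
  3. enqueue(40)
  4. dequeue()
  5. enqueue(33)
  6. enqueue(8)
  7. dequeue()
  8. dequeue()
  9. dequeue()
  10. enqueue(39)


enqueue(3) -> [3]
enqueue(1) -> [3, 1]
enqueue(40) -> [3, 1, 40]
dequeue()->3, [1, 40]
enqueue(33) -> [1, 40, 33]
enqueue(8) -> [1, 40, 33, 8]
dequeue()->1, [40, 33, 8]
dequeue()->40, [33, 8]
dequeue()->33, [8]
enqueue(39) -> [8, 39]

Final queue: [8, 39]


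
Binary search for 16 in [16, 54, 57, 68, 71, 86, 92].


Step 1: lo=0, hi=6, mid=3, val=68
Step 2: lo=0, hi=2, mid=1, val=54
Step 3: lo=0, hi=0, mid=0, val=16

Found at index 0


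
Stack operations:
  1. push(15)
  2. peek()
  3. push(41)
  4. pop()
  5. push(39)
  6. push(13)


push(15) -> [15]
peek()->15
push(41) -> [15, 41]
pop()->41, [15]
push(39) -> [15, 39]
push(13) -> [15, 39, 13]

Final stack: [15, 39, 13]


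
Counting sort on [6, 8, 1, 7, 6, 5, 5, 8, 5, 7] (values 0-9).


Input: [6, 8, 1, 7, 6, 5, 5, 8, 5, 7]
Counts: [0, 1, 0, 0, 0, 3, 2, 2, 2, 0]

Sorted: [1, 5, 5, 5, 6, 6, 7, 7, 8, 8]


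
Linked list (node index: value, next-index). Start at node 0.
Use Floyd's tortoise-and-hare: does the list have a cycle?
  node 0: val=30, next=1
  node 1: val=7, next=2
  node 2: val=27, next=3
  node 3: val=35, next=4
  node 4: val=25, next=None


Floyd's tortoise (slow, +1) and hare (fast, +2):
  init: slow=0, fast=0
  step 1: slow=1, fast=2
  step 2: slow=2, fast=4
  step 3: fast -> None, no cycle

Cycle: no


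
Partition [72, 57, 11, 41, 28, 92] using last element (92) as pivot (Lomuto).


Pivot: 92
  72 <= 92: advance i (no swap)
  57 <= 92: advance i (no swap)
  11 <= 92: advance i (no swap)
  41 <= 92: advance i (no swap)
  28 <= 92: advance i (no swap)
Place pivot at 5: [72, 57, 11, 41, 28, 92]

Partitioned: [72, 57, 11, 41, 28, 92]


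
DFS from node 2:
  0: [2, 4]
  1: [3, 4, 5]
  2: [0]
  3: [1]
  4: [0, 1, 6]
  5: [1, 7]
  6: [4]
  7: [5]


Visit 2, push [0]
Visit 0, push [4]
Visit 4, push [6, 1]
Visit 1, push [5, 3]
Visit 3, push []
Visit 5, push [7]
Visit 7, push []
Visit 6, push []

DFS order: [2, 0, 4, 1, 3, 5, 7, 6]


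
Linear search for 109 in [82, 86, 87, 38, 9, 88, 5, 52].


i=0: 82!=109
i=1: 86!=109
i=2: 87!=109
i=3: 38!=109
i=4: 9!=109
i=5: 88!=109
i=6: 5!=109
i=7: 52!=109

Not found, 8 comps


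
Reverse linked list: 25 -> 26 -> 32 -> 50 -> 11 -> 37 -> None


Step 1: curr=25, set curr.next=prev(None) | reversed so far: 25
Step 2: curr=26, set curr.next=prev(25) | reversed so far: 26 -> 25
Step 3: curr=32, set curr.next=prev(26) | reversed so far: 32 -> 26 -> 25
Step 4: curr=50, set curr.next=prev(32) | reversed so far: 50 -> 32 -> 26 -> 25
Step 5: curr=11, set curr.next=prev(50) | reversed so far: 11 -> 50 -> 32 -> 26 -> 25
Step 6: curr=37, set curr.next=prev(11) | reversed so far: 37 -> 11 -> 50 -> 32 -> 26 -> 25

37 -> 11 -> 50 -> 32 -> 26 -> 25 -> None


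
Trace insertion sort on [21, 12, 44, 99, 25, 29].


Initial: [21, 12, 44, 99, 25, 29]
Insert 12: [12, 21, 44, 99, 25, 29]
Insert 44: [12, 21, 44, 99, 25, 29]
Insert 99: [12, 21, 44, 99, 25, 29]
Insert 25: [12, 21, 25, 44, 99, 29]
Insert 29: [12, 21, 25, 29, 44, 99]

Sorted: [12, 21, 25, 29, 44, 99]


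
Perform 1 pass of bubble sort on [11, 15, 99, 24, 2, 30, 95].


Initial: [11, 15, 99, 24, 2, 30, 95]
Pass 1: [11, 15, 24, 2, 30, 95, 99] (4 swaps)

After 1 pass: [11, 15, 24, 2, 30, 95, 99]


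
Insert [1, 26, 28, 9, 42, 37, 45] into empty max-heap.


Insert 1: [1]
Insert 26: [26, 1]
Insert 28: [28, 1, 26]
Insert 9: [28, 9, 26, 1]
Insert 42: [42, 28, 26, 1, 9]
Insert 37: [42, 28, 37, 1, 9, 26]
Insert 45: [45, 28, 42, 1, 9, 26, 37]

Final heap: [45, 28, 42, 1, 9, 26, 37]


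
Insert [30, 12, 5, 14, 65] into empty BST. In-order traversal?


Insert 30: root
Insert 12: L from 30
Insert 5: L from 30 -> L from 12
Insert 14: L from 30 -> R from 12
Insert 65: R from 30

In-order: [5, 12, 14, 30, 65]


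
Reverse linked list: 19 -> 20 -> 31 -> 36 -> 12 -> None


Step 1: curr=19, set curr.next=prev(None) | reversed so far: 19
Step 2: curr=20, set curr.next=prev(19) | reversed so far: 20 -> 19
Step 3: curr=31, set curr.next=prev(20) | reversed so far: 31 -> 20 -> 19
Step 4: curr=36, set curr.next=prev(31) | reversed so far: 36 -> 31 -> 20 -> 19
Step 5: curr=12, set curr.next=prev(36) | reversed so far: 12 -> 36 -> 31 -> 20 -> 19

12 -> 36 -> 31 -> 20 -> 19 -> None


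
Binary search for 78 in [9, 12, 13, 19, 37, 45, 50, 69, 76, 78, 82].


Step 1: lo=0, hi=10, mid=5, val=45
Step 2: lo=6, hi=10, mid=8, val=76
Step 3: lo=9, hi=10, mid=9, val=78

Found at index 9


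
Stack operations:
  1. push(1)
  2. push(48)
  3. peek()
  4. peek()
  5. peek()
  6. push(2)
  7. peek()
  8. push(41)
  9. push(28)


push(1) -> [1]
push(48) -> [1, 48]
peek()->48
peek()->48
peek()->48
push(2) -> [1, 48, 2]
peek()->2
push(41) -> [1, 48, 2, 41]
push(28) -> [1, 48, 2, 41, 28]

Final stack: [1, 48, 2, 41, 28]


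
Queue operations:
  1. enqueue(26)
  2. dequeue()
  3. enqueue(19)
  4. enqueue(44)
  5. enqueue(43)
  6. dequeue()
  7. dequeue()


enqueue(26) -> [26]
dequeue()->26, []
enqueue(19) -> [19]
enqueue(44) -> [19, 44]
enqueue(43) -> [19, 44, 43]
dequeue()->19, [44, 43]
dequeue()->44, [43]

Final queue: [43]


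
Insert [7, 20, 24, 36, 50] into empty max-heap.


Insert 7: [7]
Insert 20: [20, 7]
Insert 24: [24, 7, 20]
Insert 36: [36, 24, 20, 7]
Insert 50: [50, 36, 20, 7, 24]

Final heap: [50, 36, 20, 7, 24]


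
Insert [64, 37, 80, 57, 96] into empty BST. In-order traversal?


Insert 64: root
Insert 37: L from 64
Insert 80: R from 64
Insert 57: L from 64 -> R from 37
Insert 96: R from 64 -> R from 80

In-order: [37, 57, 64, 80, 96]


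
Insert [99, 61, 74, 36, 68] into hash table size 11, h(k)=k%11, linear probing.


Insert 99: h=0 -> slot 0
Insert 61: h=6 -> slot 6
Insert 74: h=8 -> slot 8
Insert 36: h=3 -> slot 3
Insert 68: h=2 -> slot 2

Table: [99, None, 68, 36, None, None, 61, None, 74, None, None]


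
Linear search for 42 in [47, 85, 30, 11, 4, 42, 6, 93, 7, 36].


i=0: 47!=42
i=1: 85!=42
i=2: 30!=42
i=3: 11!=42
i=4: 4!=42
i=5: 42==42 found!

Found at 5, 6 comps


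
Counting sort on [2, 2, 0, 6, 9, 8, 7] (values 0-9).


Input: [2, 2, 0, 6, 9, 8, 7]
Counts: [1, 0, 2, 0, 0, 0, 1, 1, 1, 1]

Sorted: [0, 2, 2, 6, 7, 8, 9]


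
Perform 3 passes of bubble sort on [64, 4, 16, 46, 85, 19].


Initial: [64, 4, 16, 46, 85, 19]
Pass 1: [4, 16, 46, 64, 19, 85] (4 swaps)
Pass 2: [4, 16, 46, 19, 64, 85] (1 swaps)
Pass 3: [4, 16, 19, 46, 64, 85] (1 swaps)

After 3 passes: [4, 16, 19, 46, 64, 85]


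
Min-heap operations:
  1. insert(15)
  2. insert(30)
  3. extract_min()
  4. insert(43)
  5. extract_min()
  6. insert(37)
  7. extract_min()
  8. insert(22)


insert(15) -> [15]
insert(30) -> [15, 30]
extract_min()->15, [30]
insert(43) -> [30, 43]
extract_min()->30, [43]
insert(37) -> [37, 43]
extract_min()->37, [43]
insert(22) -> [22, 43]

Final heap: [22, 43]


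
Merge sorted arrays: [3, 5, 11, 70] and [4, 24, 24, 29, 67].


Take 3 from A
Take 4 from B
Take 5 from A
Take 11 from A
Take 24 from B
Take 24 from B
Take 29 from B
Take 67 from B

Merged: [3, 4, 5, 11, 24, 24, 29, 67, 70]


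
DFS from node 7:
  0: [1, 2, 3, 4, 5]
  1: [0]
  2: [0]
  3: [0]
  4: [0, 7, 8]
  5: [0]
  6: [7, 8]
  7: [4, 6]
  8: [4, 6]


Visit 7, push [6, 4]
Visit 4, push [8, 0]
Visit 0, push [5, 3, 2, 1]
Visit 1, push []
Visit 2, push []
Visit 3, push []
Visit 5, push []
Visit 8, push [6]
Visit 6, push []

DFS order: [7, 4, 0, 1, 2, 3, 5, 8, 6]


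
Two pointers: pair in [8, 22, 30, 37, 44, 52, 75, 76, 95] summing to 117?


lo=0(8)+hi=8(95)=103
lo=1(22)+hi=8(95)=117

Yes: 22+95=117


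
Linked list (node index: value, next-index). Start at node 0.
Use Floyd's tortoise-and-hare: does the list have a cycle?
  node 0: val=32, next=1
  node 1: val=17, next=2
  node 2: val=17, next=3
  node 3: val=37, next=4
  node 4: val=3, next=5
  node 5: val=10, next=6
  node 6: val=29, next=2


Floyd's tortoise (slow, +1) and hare (fast, +2):
  init: slow=0, fast=0
  step 1: slow=1, fast=2
  step 2: slow=2, fast=4
  step 3: slow=3, fast=6
  step 4: slow=4, fast=3
  step 5: slow=5, fast=5
  slow == fast at node 5: cycle detected

Cycle: yes


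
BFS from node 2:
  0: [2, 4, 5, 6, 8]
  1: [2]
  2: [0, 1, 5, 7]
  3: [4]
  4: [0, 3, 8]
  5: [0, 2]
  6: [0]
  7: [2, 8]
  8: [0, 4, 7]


Visit 2, enqueue [0, 1, 5, 7]
Visit 0, enqueue [4, 6, 8]
Visit 1, enqueue []
Visit 5, enqueue []
Visit 7, enqueue []
Visit 4, enqueue [3]
Visit 6, enqueue []
Visit 8, enqueue []
Visit 3, enqueue []

BFS order: [2, 0, 1, 5, 7, 4, 6, 8, 3]


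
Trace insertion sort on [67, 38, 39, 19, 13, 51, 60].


Initial: [67, 38, 39, 19, 13, 51, 60]
Insert 38: [38, 67, 39, 19, 13, 51, 60]
Insert 39: [38, 39, 67, 19, 13, 51, 60]
Insert 19: [19, 38, 39, 67, 13, 51, 60]
Insert 13: [13, 19, 38, 39, 67, 51, 60]
Insert 51: [13, 19, 38, 39, 51, 67, 60]
Insert 60: [13, 19, 38, 39, 51, 60, 67]

Sorted: [13, 19, 38, 39, 51, 60, 67]


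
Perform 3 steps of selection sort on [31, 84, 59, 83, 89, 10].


Initial: [31, 84, 59, 83, 89, 10]
Step 1: min=10 at 5
  Swap: [10, 84, 59, 83, 89, 31]
Step 2: min=31 at 5
  Swap: [10, 31, 59, 83, 89, 84]
Step 3: min=59 at 2
  Swap: [10, 31, 59, 83, 89, 84]

After 3 steps: [10, 31, 59, 83, 89, 84]


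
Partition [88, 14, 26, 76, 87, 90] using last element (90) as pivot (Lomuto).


Pivot: 90
  88 <= 90: advance i (no swap)
  14 <= 90: advance i (no swap)
  26 <= 90: advance i (no swap)
  76 <= 90: advance i (no swap)
  87 <= 90: advance i (no swap)
Place pivot at 5: [88, 14, 26, 76, 87, 90]

Partitioned: [88, 14, 26, 76, 87, 90]


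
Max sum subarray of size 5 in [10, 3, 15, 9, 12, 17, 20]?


[0:5]: 49
[1:6]: 56
[2:7]: 73

Max: 73 at [2:7]


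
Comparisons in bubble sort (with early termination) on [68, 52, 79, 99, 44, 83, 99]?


Algorithm: bubble sort (with early termination)
Input: [68, 52, 79, 99, 44, 83, 99]
Sorted: [44, 52, 68, 79, 83, 99, 99]

20


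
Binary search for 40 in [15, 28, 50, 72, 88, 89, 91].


Step 1: lo=0, hi=6, mid=3, val=72
Step 2: lo=0, hi=2, mid=1, val=28
Step 3: lo=2, hi=2, mid=2, val=50

Not found


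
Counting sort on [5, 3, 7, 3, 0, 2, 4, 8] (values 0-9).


Input: [5, 3, 7, 3, 0, 2, 4, 8]
Counts: [1, 0, 1, 2, 1, 1, 0, 1, 1, 0]

Sorted: [0, 2, 3, 3, 4, 5, 7, 8]


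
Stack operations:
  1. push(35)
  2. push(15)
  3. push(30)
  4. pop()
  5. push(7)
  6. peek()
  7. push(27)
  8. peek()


push(35) -> [35]
push(15) -> [35, 15]
push(30) -> [35, 15, 30]
pop()->30, [35, 15]
push(7) -> [35, 15, 7]
peek()->7
push(27) -> [35, 15, 7, 27]
peek()->27

Final stack: [35, 15, 7, 27]


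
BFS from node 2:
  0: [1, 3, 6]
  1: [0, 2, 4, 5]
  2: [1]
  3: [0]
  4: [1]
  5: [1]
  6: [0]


Visit 2, enqueue [1]
Visit 1, enqueue [0, 4, 5]
Visit 0, enqueue [3, 6]
Visit 4, enqueue []
Visit 5, enqueue []
Visit 3, enqueue []
Visit 6, enqueue []

BFS order: [2, 1, 0, 4, 5, 3, 6]


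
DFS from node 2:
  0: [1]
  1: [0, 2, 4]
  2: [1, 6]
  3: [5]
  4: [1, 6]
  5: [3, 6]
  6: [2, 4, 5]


Visit 2, push [6, 1]
Visit 1, push [4, 0]
Visit 0, push []
Visit 4, push [6]
Visit 6, push [5]
Visit 5, push [3]
Visit 3, push []

DFS order: [2, 1, 0, 4, 6, 5, 3]


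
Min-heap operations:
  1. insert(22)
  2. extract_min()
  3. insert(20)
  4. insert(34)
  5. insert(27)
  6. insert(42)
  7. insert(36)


insert(22) -> [22]
extract_min()->22, []
insert(20) -> [20]
insert(34) -> [20, 34]
insert(27) -> [20, 34, 27]
insert(42) -> [20, 34, 27, 42]
insert(36) -> [20, 34, 27, 42, 36]

Final heap: [20, 34, 27, 42, 36]


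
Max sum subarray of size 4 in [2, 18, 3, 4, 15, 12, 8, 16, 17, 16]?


[0:4]: 27
[1:5]: 40
[2:6]: 34
[3:7]: 39
[4:8]: 51
[5:9]: 53
[6:10]: 57

Max: 57 at [6:10]


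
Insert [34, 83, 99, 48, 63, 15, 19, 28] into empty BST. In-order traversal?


Insert 34: root
Insert 83: R from 34
Insert 99: R from 34 -> R from 83
Insert 48: R from 34 -> L from 83
Insert 63: R from 34 -> L from 83 -> R from 48
Insert 15: L from 34
Insert 19: L from 34 -> R from 15
Insert 28: L from 34 -> R from 15 -> R from 19

In-order: [15, 19, 28, 34, 48, 63, 83, 99]


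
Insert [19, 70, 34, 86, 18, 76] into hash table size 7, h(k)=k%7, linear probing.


Insert 19: h=5 -> slot 5
Insert 70: h=0 -> slot 0
Insert 34: h=6 -> slot 6
Insert 86: h=2 -> slot 2
Insert 18: h=4 -> slot 4
Insert 76: h=6, 2 probes -> slot 1

Table: [70, 76, 86, None, 18, 19, 34]


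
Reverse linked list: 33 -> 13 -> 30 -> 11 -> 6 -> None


Step 1: curr=33, set curr.next=prev(None) | reversed so far: 33
Step 2: curr=13, set curr.next=prev(33) | reversed so far: 13 -> 33
Step 3: curr=30, set curr.next=prev(13) | reversed so far: 30 -> 13 -> 33
Step 4: curr=11, set curr.next=prev(30) | reversed so far: 11 -> 30 -> 13 -> 33
Step 5: curr=6, set curr.next=prev(11) | reversed so far: 6 -> 11 -> 30 -> 13 -> 33

6 -> 11 -> 30 -> 13 -> 33 -> None


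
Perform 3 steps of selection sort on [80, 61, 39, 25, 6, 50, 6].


Initial: [80, 61, 39, 25, 6, 50, 6]
Step 1: min=6 at 4
  Swap: [6, 61, 39, 25, 80, 50, 6]
Step 2: min=6 at 6
  Swap: [6, 6, 39, 25, 80, 50, 61]
Step 3: min=25 at 3
  Swap: [6, 6, 25, 39, 80, 50, 61]

After 3 steps: [6, 6, 25, 39, 80, 50, 61]


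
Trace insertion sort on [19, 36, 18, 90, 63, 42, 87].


Initial: [19, 36, 18, 90, 63, 42, 87]
Insert 36: [19, 36, 18, 90, 63, 42, 87]
Insert 18: [18, 19, 36, 90, 63, 42, 87]
Insert 90: [18, 19, 36, 90, 63, 42, 87]
Insert 63: [18, 19, 36, 63, 90, 42, 87]
Insert 42: [18, 19, 36, 42, 63, 90, 87]
Insert 87: [18, 19, 36, 42, 63, 87, 90]

Sorted: [18, 19, 36, 42, 63, 87, 90]


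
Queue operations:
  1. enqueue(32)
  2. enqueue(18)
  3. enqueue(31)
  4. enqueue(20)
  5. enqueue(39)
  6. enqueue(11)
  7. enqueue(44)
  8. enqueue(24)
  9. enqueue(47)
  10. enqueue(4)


enqueue(32) -> [32]
enqueue(18) -> [32, 18]
enqueue(31) -> [32, 18, 31]
enqueue(20) -> [32, 18, 31, 20]
enqueue(39) -> [32, 18, 31, 20, 39]
enqueue(11) -> [32, 18, 31, 20, 39, 11]
enqueue(44) -> [32, 18, 31, 20, 39, 11, 44]
enqueue(24) -> [32, 18, 31, 20, 39, 11, 44, 24]
enqueue(47) -> [32, 18, 31, 20, 39, 11, 44, 24, 47]
enqueue(4) -> [32, 18, 31, 20, 39, 11, 44, 24, 47, 4]

Final queue: [32, 18, 31, 20, 39, 11, 44, 24, 47, 4]


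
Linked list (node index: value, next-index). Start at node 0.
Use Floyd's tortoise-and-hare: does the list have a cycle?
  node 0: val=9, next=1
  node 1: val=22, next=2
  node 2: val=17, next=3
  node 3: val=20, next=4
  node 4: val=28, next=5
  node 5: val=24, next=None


Floyd's tortoise (slow, +1) and hare (fast, +2):
  init: slow=0, fast=0
  step 1: slow=1, fast=2
  step 2: slow=2, fast=4
  step 3: fast 4->5->None, no cycle

Cycle: no


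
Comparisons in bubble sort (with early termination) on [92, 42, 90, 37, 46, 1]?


Algorithm: bubble sort (with early termination)
Input: [92, 42, 90, 37, 46, 1]
Sorted: [1, 37, 42, 46, 90, 92]

15


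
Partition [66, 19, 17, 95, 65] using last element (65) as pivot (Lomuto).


Pivot: 65
  19 <= 65: swap -> [19, 66, 17, 95, 65]
  17 <= 65: swap -> [19, 17, 66, 95, 65]
Place pivot at 2: [19, 17, 65, 95, 66]

Partitioned: [19, 17, 65, 95, 66]


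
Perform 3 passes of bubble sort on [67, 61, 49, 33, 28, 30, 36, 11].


Initial: [67, 61, 49, 33, 28, 30, 36, 11]
Pass 1: [61, 49, 33, 28, 30, 36, 11, 67] (7 swaps)
Pass 2: [49, 33, 28, 30, 36, 11, 61, 67] (6 swaps)
Pass 3: [33, 28, 30, 36, 11, 49, 61, 67] (5 swaps)

After 3 passes: [33, 28, 30, 36, 11, 49, 61, 67]


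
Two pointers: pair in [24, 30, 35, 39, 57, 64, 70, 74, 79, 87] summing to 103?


lo=0(24)+hi=9(87)=111
lo=0(24)+hi=8(79)=103

Yes: 24+79=103


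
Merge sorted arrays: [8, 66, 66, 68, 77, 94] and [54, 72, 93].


Take 8 from A
Take 54 from B
Take 66 from A
Take 66 from A
Take 68 from A
Take 72 from B
Take 77 from A
Take 93 from B

Merged: [8, 54, 66, 66, 68, 72, 77, 93, 94]


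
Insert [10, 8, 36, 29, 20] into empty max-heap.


Insert 10: [10]
Insert 8: [10, 8]
Insert 36: [36, 8, 10]
Insert 29: [36, 29, 10, 8]
Insert 20: [36, 29, 10, 8, 20]

Final heap: [36, 29, 10, 8, 20]


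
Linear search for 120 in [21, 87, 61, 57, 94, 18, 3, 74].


i=0: 21!=120
i=1: 87!=120
i=2: 61!=120
i=3: 57!=120
i=4: 94!=120
i=5: 18!=120
i=6: 3!=120
i=7: 74!=120

Not found, 8 comps


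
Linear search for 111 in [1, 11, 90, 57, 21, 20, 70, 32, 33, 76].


i=0: 1!=111
i=1: 11!=111
i=2: 90!=111
i=3: 57!=111
i=4: 21!=111
i=5: 20!=111
i=6: 70!=111
i=7: 32!=111
i=8: 33!=111
i=9: 76!=111

Not found, 10 comps


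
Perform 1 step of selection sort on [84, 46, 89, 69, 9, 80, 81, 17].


Initial: [84, 46, 89, 69, 9, 80, 81, 17]
Step 1: min=9 at 4
  Swap: [9, 46, 89, 69, 84, 80, 81, 17]

After 1 step: [9, 46, 89, 69, 84, 80, 81, 17]


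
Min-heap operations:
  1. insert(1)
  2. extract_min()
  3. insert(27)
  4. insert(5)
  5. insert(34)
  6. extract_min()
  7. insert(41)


insert(1) -> [1]
extract_min()->1, []
insert(27) -> [27]
insert(5) -> [5, 27]
insert(34) -> [5, 27, 34]
extract_min()->5, [27, 34]
insert(41) -> [27, 34, 41]

Final heap: [27, 34, 41]


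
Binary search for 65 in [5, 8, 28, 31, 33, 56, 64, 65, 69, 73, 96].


Step 1: lo=0, hi=10, mid=5, val=56
Step 2: lo=6, hi=10, mid=8, val=69
Step 3: lo=6, hi=7, mid=6, val=64
Step 4: lo=7, hi=7, mid=7, val=65

Found at index 7


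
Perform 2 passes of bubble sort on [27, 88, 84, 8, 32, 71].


Initial: [27, 88, 84, 8, 32, 71]
Pass 1: [27, 84, 8, 32, 71, 88] (4 swaps)
Pass 2: [27, 8, 32, 71, 84, 88] (3 swaps)

After 2 passes: [27, 8, 32, 71, 84, 88]


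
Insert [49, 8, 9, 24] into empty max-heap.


Insert 49: [49]
Insert 8: [49, 8]
Insert 9: [49, 8, 9]
Insert 24: [49, 24, 9, 8]

Final heap: [49, 24, 9, 8]


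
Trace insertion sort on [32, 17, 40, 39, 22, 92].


Initial: [32, 17, 40, 39, 22, 92]
Insert 17: [17, 32, 40, 39, 22, 92]
Insert 40: [17, 32, 40, 39, 22, 92]
Insert 39: [17, 32, 39, 40, 22, 92]
Insert 22: [17, 22, 32, 39, 40, 92]
Insert 92: [17, 22, 32, 39, 40, 92]

Sorted: [17, 22, 32, 39, 40, 92]


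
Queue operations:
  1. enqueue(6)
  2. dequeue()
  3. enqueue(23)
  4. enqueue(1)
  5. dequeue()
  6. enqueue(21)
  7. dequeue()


enqueue(6) -> [6]
dequeue()->6, []
enqueue(23) -> [23]
enqueue(1) -> [23, 1]
dequeue()->23, [1]
enqueue(21) -> [1, 21]
dequeue()->1, [21]

Final queue: [21]


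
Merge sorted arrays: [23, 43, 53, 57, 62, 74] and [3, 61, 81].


Take 3 from B
Take 23 from A
Take 43 from A
Take 53 from A
Take 57 from A
Take 61 from B
Take 62 from A
Take 74 from A

Merged: [3, 23, 43, 53, 57, 61, 62, 74, 81]


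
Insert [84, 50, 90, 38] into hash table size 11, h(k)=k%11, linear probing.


Insert 84: h=7 -> slot 7
Insert 50: h=6 -> slot 6
Insert 90: h=2 -> slot 2
Insert 38: h=5 -> slot 5

Table: [None, None, 90, None, None, 38, 50, 84, None, None, None]


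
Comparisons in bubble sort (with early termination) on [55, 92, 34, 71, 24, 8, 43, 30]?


Algorithm: bubble sort (with early termination)
Input: [55, 92, 34, 71, 24, 8, 43, 30]
Sorted: [8, 24, 30, 34, 43, 55, 71, 92]

27


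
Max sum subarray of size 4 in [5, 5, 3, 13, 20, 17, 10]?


[0:4]: 26
[1:5]: 41
[2:6]: 53
[3:7]: 60

Max: 60 at [3:7]


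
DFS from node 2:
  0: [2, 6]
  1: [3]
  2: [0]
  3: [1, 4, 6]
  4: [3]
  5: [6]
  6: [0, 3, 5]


Visit 2, push [0]
Visit 0, push [6]
Visit 6, push [5, 3]
Visit 3, push [4, 1]
Visit 1, push []
Visit 4, push []
Visit 5, push []

DFS order: [2, 0, 6, 3, 1, 4, 5]


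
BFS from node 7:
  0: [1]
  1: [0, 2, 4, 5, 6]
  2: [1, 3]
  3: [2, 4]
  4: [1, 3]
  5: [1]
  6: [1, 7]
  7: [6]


Visit 7, enqueue [6]
Visit 6, enqueue [1]
Visit 1, enqueue [0, 2, 4, 5]
Visit 0, enqueue []
Visit 2, enqueue [3]
Visit 4, enqueue []
Visit 5, enqueue []
Visit 3, enqueue []

BFS order: [7, 6, 1, 0, 2, 4, 5, 3]
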